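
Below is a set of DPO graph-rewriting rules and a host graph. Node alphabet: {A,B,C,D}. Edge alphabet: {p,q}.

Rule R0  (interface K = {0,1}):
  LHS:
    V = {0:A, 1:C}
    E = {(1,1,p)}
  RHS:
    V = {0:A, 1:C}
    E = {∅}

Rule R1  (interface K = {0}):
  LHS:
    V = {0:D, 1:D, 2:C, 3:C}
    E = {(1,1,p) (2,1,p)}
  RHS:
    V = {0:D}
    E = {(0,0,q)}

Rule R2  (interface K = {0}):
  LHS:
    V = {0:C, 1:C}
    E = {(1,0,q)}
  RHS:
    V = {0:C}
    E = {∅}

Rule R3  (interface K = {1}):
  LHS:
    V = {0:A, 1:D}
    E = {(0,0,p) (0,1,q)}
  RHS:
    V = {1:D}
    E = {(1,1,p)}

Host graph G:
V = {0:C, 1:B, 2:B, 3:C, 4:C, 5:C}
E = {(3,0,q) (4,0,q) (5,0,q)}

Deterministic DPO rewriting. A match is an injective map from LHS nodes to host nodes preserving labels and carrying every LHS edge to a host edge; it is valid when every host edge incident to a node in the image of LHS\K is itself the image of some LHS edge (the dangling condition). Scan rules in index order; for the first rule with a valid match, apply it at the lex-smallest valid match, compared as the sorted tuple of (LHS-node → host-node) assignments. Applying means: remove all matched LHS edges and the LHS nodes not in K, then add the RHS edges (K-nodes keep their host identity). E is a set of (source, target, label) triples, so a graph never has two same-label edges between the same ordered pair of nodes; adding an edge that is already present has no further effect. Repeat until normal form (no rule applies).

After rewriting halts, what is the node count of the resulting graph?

Answer: 3

Steps:
start.  V:6 E:3  edges: 3-q->0 4-q->0 5-q->0
1. fire R2 via {0↦0, 1↦3}  →  V:5 E:2  edges: 4-q->0 5-q->0
2. fire R2 via {0↦0, 1↦4}  →  V:4 E:1  edges: 5-q->0
3. fire R2 via {0↦0, 1↦5}  →  V:3 E:0  edges: ∅
halt: no rule applies after step 3
NF nodes: {0:C, 1:B, 2:B}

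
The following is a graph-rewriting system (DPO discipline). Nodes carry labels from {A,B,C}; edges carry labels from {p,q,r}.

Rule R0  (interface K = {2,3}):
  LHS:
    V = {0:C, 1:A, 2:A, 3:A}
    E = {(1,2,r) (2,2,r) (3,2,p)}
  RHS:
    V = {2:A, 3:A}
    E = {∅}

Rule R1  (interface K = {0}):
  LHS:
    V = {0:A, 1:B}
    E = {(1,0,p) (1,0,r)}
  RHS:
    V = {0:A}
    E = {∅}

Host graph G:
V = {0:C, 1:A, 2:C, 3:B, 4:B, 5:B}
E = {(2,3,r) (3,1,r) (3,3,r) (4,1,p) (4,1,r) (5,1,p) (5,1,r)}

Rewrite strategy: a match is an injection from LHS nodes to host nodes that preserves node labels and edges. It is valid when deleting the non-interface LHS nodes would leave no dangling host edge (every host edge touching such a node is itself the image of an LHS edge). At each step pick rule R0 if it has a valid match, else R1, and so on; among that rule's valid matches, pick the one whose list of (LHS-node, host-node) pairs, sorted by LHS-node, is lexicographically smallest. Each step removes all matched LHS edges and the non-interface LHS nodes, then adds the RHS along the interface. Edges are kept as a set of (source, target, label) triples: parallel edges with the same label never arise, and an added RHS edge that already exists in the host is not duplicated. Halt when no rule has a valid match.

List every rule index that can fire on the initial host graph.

R0: no valid match — LHS pattern not found
R1: 2 valid matches — {0↦1, 1↦4}, {0↦1, 1↦5}

Answer: [R1]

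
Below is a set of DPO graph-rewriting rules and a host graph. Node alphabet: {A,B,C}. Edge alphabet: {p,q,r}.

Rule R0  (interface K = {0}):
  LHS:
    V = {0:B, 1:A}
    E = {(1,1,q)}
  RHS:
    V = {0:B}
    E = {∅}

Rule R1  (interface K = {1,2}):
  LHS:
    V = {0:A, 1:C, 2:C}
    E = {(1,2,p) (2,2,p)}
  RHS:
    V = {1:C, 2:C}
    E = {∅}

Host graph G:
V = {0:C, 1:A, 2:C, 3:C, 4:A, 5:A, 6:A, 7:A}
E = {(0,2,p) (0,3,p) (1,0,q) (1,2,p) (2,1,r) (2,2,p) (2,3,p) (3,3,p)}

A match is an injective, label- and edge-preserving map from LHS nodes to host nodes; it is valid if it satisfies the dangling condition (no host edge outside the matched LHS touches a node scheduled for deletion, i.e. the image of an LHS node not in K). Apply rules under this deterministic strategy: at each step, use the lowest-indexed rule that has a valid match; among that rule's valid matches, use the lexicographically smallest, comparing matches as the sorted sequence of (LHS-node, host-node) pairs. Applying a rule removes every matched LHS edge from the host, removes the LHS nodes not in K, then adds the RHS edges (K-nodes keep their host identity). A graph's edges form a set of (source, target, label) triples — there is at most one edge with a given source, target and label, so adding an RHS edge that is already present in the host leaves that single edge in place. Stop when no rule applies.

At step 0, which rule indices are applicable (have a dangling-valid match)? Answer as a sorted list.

R0: no valid match — LHS pattern not found
R1: 12 valid matches — {0↦4, 1↦0, 2↦2}, {0↦4, 1↦0, 2↦3}, {0↦4, 1↦2, 2↦3} (+9 more)

Answer: [R1]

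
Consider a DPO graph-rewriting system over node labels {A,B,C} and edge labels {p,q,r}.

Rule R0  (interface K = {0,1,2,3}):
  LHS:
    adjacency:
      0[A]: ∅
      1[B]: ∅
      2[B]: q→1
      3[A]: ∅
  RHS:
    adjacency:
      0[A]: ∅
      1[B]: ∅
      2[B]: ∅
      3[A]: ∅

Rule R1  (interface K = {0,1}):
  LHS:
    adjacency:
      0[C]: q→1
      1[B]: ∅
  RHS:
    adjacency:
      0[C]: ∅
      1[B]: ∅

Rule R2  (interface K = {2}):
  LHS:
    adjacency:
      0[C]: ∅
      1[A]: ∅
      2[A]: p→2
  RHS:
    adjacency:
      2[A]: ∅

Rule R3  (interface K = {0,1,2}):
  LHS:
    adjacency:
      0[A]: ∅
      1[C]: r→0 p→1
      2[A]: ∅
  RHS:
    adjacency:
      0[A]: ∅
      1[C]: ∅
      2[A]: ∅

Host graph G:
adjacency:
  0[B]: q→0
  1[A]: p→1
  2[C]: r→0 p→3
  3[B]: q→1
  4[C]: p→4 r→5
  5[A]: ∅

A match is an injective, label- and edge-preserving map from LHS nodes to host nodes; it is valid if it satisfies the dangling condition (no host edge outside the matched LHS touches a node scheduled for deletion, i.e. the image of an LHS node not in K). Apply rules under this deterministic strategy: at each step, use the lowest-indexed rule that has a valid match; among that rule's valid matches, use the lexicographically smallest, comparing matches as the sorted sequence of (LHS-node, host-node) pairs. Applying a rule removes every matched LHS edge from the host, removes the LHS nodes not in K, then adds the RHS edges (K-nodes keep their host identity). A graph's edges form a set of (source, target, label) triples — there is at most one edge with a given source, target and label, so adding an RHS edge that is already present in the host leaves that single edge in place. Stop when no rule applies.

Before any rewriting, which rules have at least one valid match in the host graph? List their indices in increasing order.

Answer: [R3]

Steps:
R0: no valid match — LHS pattern not found
R1: no valid match — LHS pattern not found
R2: no valid match — 2 raw matches, all fail dangling condition
R3: 1 valid match — {0↦5, 1↦4, 2↦1}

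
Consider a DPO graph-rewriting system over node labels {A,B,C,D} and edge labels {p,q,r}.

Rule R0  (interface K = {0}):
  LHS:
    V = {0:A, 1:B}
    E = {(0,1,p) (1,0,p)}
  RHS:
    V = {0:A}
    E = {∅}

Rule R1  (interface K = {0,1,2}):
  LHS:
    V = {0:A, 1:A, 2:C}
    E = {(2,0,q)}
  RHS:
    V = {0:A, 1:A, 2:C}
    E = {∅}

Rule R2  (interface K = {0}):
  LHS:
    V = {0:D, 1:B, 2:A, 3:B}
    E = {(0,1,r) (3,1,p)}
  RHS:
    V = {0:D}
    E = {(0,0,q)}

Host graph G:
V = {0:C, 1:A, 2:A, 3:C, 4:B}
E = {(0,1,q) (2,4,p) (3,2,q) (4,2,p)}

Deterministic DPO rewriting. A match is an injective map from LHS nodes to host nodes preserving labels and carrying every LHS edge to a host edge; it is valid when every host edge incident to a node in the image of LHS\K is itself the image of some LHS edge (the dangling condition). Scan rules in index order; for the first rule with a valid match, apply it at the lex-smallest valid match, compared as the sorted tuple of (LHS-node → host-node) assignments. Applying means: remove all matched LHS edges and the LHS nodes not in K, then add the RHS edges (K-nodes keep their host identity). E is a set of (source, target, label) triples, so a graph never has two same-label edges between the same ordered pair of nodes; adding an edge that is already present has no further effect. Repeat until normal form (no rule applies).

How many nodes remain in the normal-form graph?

Answer: 4

Derivation:
[0] host  ⇒  5 nodes, 4 edges  {0-q->1 2-p->4 3-q->2 4-p->2}
[1] R0 @ {0↦2, 1↦4}  ⇒  4 nodes, 2 edges  {0-q->1 3-q->2}
[2] R1 @ {0↦1, 1↦2, 2↦0}  ⇒  4 nodes, 1 edges  {3-q->2}
[3] R1 @ {0↦2, 1↦1, 2↦3}  ⇒  4 nodes, 0 edges  {∅}
normal form: no rule applies after step 3
NF nodes: {0:C, 1:A, 2:A, 3:C}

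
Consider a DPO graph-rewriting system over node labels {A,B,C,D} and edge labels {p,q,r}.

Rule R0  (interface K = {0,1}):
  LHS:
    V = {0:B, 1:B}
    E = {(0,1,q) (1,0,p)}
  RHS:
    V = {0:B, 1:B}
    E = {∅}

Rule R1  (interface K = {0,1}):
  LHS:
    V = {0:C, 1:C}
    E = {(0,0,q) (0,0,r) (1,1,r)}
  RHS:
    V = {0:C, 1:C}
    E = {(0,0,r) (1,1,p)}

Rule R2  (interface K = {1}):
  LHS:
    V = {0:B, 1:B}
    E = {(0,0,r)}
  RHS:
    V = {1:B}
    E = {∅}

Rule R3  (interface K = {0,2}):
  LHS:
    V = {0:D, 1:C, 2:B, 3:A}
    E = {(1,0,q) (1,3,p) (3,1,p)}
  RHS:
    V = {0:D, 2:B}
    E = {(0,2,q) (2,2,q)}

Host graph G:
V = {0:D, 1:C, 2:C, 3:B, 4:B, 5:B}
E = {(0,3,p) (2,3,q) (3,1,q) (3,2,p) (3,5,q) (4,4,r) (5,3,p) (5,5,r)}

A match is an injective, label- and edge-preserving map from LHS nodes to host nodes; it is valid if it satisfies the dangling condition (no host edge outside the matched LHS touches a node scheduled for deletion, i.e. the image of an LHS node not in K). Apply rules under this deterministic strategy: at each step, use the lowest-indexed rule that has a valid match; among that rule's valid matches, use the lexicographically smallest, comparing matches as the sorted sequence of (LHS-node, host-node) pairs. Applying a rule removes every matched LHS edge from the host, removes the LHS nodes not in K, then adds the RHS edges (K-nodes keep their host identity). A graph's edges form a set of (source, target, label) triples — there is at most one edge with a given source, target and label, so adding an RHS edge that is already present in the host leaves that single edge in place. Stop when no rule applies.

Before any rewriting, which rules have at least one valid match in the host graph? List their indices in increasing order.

Answer: [R0,R2]

Rewrite trace:
R0: 1 valid match — {0↦3, 1↦5}
R1: no valid match — LHS pattern not found
R2: 2 valid matches — {0↦4, 1↦3}, {0↦4, 1↦5}
R3: no valid match — LHS pattern not found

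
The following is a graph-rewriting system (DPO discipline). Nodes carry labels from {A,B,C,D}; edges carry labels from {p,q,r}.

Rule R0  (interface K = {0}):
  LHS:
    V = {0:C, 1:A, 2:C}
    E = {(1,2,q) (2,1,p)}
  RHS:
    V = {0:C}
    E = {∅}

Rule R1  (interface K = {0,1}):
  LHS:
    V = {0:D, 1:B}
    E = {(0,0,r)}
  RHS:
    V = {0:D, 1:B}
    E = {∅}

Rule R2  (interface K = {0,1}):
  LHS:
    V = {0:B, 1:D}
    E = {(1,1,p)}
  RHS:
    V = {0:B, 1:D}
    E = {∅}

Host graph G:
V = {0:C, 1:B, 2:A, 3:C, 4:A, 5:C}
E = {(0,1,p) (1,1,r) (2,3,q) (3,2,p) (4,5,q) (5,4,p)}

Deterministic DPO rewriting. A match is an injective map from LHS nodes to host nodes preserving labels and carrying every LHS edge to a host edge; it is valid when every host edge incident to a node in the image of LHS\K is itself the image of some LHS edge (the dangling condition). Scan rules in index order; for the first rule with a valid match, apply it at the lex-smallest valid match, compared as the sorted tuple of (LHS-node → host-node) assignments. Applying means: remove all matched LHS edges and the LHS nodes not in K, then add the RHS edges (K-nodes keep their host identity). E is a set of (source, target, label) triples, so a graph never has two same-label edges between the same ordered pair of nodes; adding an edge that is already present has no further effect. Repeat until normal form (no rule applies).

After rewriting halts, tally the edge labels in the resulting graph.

Answer: p:1 r:1

Derivation:
start.  V:6 E:6  edges: 0-p->1 1-r->1 2-q->3 3-p->2 4-q->5 5-p->4
1. fire R0 via {0↦0, 1↦2, 2↦3}  →  V:4 E:4  edges: 0-p->1 1-r->1 4-q->5 5-p->4
2. fire R0 via {0↦0, 1↦4, 2↦5}  →  V:2 E:2  edges: 0-p->1 1-r->1
normal form: no rule applies after step 2
NF edges: [(0, 1, 'p'), (1, 1, 'r')]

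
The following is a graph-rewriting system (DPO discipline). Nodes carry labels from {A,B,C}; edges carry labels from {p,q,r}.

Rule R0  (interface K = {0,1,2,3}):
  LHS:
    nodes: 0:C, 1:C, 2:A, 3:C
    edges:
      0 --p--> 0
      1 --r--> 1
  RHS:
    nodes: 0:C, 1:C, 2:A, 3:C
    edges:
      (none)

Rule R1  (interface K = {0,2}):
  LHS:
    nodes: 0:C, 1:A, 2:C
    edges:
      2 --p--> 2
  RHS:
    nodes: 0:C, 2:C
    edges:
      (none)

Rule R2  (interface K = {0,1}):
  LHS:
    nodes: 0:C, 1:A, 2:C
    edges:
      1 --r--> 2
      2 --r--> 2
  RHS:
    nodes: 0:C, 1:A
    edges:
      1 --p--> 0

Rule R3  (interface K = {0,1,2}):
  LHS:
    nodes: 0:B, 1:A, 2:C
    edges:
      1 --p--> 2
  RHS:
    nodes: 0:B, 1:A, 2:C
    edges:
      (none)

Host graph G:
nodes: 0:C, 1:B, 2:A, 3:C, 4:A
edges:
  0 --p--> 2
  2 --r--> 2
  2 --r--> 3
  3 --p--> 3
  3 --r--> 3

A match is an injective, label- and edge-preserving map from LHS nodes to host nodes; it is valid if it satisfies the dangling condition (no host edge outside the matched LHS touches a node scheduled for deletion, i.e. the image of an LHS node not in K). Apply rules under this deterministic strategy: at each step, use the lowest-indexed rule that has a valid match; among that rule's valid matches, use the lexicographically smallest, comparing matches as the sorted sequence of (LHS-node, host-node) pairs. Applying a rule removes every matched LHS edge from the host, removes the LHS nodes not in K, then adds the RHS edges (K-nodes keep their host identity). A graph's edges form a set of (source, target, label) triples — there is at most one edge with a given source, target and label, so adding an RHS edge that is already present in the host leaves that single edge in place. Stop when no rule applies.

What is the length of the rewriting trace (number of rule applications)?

Answer: 3

Steps:
initial: |V|=5 |E|=5  E = 0-p->2 2-r->2 2-r->3 3-p->3 3-r->3
step 1: apply R1 at {0↦0, 1↦4, 2↦3}  → |V|=4 |E|=4  E = 0-p->2 2-r->2 2-r->3 3-r->3
step 2: apply R2 at {0↦0, 1↦2, 2↦3}  → |V|=3 |E|=3  E = 0-p->2 2-p->0 2-r->2
step 3: apply R3 at {0↦1, 1↦2, 2↦0}  → |V|=3 |E|=2  E = 0-p->2 2-r->2
halt: no rule applies after step 3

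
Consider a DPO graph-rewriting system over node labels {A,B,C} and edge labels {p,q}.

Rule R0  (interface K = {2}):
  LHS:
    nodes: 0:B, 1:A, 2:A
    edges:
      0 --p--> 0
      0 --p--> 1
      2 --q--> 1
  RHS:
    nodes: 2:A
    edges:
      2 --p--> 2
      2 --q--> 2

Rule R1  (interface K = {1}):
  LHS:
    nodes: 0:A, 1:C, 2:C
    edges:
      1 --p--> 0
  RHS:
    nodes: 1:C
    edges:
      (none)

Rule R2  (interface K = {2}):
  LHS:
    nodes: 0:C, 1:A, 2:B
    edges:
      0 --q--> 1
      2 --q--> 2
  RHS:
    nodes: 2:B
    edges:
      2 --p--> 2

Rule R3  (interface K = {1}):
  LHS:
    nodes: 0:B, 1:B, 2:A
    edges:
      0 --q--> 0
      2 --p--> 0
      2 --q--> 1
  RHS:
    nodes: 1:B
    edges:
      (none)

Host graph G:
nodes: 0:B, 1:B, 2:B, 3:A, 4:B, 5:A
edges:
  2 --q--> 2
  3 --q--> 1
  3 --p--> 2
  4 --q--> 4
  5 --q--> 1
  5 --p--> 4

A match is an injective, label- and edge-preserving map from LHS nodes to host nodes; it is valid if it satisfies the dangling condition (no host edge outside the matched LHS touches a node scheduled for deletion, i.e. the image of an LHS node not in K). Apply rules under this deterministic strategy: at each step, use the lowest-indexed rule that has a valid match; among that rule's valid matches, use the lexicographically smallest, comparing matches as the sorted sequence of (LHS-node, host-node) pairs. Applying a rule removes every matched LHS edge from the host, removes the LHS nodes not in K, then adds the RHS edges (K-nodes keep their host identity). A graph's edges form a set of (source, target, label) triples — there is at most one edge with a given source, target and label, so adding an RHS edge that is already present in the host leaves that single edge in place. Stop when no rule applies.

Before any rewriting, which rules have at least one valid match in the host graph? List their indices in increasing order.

Answer: [R3]

Rewrite trace:
R0: no valid match — LHS pattern not found
R1: no valid match — LHS pattern not found
R2: no valid match — LHS pattern not found
R3: 2 valid matches — {0↦2, 1↦1, 2↦3}, {0↦4, 1↦1, 2↦5}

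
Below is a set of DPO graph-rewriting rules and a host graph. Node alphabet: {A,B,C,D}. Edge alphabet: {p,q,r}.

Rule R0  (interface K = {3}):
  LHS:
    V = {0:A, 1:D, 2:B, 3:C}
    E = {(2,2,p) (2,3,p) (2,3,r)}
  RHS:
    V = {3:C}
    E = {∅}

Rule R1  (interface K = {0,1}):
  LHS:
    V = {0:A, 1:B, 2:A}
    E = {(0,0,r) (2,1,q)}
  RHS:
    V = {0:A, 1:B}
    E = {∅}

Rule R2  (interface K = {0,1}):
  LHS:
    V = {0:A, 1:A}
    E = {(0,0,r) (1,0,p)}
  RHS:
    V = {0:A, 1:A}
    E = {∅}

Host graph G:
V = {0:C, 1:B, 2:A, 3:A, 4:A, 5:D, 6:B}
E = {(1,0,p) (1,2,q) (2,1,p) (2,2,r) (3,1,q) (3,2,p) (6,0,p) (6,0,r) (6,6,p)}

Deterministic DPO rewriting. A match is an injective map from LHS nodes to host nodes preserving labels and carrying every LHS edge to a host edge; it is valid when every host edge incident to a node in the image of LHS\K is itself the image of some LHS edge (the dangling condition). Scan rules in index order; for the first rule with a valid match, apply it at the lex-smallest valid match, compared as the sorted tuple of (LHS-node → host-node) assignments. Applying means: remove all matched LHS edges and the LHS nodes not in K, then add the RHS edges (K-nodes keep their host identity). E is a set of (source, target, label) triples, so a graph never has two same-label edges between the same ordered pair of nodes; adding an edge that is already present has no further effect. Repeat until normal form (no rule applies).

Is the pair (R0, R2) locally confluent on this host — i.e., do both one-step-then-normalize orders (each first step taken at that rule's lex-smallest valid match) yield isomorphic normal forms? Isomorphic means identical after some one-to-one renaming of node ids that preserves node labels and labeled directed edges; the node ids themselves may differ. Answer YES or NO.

branch R0-first: apply at {0↦4, 1↦5, 2↦6, 3↦0} → |E|=6, then 1 more step(s) → NF |V|=4 |E|=4 V={0:C, 1:B, 2:A, 3:A} E=1-p->0 1-q->2 2-p->1 3-q->1
branch R2-first: apply at {0↦2, 1↦3} → |E|=7, then 1 more step(s) → NF |V|=4 |E|=4 V={0:C, 1:B, 2:A, 3:A} E=1-p->0 1-q->2 2-p->1 3-q->1
graphs isomorphic (equal up to label-preserving node renaming)

Answer: YES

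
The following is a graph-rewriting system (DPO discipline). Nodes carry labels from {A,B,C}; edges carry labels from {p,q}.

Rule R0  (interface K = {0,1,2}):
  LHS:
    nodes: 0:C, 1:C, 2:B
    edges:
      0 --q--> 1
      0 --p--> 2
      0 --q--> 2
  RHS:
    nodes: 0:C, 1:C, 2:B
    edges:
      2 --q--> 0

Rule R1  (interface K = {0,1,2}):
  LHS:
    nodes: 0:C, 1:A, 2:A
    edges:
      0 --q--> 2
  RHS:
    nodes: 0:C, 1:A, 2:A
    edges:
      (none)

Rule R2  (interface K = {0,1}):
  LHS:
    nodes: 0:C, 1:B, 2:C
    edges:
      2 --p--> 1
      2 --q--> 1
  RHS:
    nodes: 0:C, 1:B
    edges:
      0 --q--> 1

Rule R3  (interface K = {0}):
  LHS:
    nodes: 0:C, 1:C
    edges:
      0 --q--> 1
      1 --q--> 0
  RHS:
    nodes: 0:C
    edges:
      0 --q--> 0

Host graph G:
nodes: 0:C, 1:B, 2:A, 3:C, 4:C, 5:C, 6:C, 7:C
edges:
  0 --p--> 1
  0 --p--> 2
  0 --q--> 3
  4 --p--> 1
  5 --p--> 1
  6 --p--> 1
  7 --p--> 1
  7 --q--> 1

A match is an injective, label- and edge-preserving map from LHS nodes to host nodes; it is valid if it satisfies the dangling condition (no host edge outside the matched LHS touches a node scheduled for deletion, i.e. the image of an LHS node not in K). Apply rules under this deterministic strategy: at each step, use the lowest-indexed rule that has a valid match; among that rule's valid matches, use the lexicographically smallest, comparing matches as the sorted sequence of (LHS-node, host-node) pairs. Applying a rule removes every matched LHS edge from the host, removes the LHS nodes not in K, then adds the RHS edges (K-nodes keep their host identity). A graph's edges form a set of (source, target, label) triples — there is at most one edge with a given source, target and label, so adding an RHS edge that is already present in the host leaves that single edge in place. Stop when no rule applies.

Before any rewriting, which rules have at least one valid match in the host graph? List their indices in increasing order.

R0: no valid match — LHS pattern not found
R1: no valid match — LHS pattern not found
R2: 5 valid matches — {0↦0, 1↦1, 2↦7}, {0↦3, 1↦1, 2↦7}, {0↦4, 1↦1, 2↦7} (+2 more)
R3: no valid match — LHS pattern not found

Answer: [R2]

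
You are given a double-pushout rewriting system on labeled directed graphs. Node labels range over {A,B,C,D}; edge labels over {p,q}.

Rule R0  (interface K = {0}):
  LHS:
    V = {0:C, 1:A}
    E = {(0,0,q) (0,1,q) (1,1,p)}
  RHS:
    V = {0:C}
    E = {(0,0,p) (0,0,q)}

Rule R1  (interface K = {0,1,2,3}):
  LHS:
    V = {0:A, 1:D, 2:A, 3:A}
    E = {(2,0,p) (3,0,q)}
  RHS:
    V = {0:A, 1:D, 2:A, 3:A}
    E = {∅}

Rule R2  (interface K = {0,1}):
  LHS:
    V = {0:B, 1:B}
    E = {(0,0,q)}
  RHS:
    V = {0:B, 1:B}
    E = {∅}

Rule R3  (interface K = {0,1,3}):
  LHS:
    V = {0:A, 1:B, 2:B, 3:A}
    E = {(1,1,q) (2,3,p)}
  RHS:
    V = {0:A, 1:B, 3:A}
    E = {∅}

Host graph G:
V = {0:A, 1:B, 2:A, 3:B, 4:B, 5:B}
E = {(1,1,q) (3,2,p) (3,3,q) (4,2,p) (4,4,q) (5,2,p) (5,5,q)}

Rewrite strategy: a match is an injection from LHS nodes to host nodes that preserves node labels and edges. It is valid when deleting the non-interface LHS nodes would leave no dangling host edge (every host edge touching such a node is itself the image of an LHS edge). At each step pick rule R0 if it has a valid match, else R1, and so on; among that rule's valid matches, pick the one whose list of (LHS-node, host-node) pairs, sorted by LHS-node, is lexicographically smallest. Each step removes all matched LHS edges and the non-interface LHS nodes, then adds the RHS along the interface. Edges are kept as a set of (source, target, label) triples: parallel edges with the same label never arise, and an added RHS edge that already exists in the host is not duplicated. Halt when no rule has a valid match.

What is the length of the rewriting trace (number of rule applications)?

initial: |V|=6 |E|=7  E = 1-q->1 3-p->2 3-q->3 4-p->2 4-q->4 5-p->2 5-q->5
step 1: apply R2 at {0↦1, 1↦3}  → |V|=6 |E|=6  E = 3-p->2 3-q->3 4-p->2 4-q->4 5-p->2 5-q->5
step 2: apply R2 at {0↦3, 1↦1}  → |V|=6 |E|=5  E = 3-p->2 4-p->2 4-q->4 5-p->2 5-q->5
step 3: apply R2 at {0↦4, 1↦1}  → |V|=6 |E|=4  E = 3-p->2 4-p->2 5-p->2 5-q->5
step 4: apply R2 at {0↦5, 1↦1}  → |V|=6 |E|=3  E = 3-p->2 4-p->2 5-p->2
normal form: no rule applies after step 4

Answer: 4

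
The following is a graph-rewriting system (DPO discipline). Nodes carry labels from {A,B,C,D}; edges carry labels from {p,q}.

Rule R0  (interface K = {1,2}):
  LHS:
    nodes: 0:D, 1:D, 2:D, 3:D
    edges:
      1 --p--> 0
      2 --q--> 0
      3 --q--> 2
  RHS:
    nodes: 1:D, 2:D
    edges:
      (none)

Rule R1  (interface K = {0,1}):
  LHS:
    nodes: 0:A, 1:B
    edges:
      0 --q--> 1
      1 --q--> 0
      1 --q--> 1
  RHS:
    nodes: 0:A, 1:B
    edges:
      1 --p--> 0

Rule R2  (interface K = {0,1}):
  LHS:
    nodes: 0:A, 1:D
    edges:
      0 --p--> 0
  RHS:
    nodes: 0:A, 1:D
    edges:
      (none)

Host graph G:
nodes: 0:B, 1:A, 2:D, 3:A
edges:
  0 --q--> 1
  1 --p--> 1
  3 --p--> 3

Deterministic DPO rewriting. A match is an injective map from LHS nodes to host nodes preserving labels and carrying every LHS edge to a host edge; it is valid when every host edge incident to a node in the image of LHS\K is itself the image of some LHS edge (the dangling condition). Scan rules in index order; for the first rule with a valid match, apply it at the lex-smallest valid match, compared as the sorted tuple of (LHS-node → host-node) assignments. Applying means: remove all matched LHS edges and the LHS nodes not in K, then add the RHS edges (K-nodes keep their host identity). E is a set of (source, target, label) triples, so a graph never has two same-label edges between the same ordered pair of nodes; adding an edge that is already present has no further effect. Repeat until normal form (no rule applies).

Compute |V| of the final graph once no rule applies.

[0] host  ⇒  4 nodes, 3 edges  {0-q->1 1-p->1 3-p->3}
[1] R2 @ {0↦1, 1↦2}  ⇒  4 nodes, 2 edges  {0-q->1 3-p->3}
[2] R2 @ {0↦3, 1↦2}  ⇒  4 nodes, 1 edges  {0-q->1}
normal form: no rule applies after step 2
NF nodes: {0:B, 1:A, 2:D, 3:A}

Answer: 4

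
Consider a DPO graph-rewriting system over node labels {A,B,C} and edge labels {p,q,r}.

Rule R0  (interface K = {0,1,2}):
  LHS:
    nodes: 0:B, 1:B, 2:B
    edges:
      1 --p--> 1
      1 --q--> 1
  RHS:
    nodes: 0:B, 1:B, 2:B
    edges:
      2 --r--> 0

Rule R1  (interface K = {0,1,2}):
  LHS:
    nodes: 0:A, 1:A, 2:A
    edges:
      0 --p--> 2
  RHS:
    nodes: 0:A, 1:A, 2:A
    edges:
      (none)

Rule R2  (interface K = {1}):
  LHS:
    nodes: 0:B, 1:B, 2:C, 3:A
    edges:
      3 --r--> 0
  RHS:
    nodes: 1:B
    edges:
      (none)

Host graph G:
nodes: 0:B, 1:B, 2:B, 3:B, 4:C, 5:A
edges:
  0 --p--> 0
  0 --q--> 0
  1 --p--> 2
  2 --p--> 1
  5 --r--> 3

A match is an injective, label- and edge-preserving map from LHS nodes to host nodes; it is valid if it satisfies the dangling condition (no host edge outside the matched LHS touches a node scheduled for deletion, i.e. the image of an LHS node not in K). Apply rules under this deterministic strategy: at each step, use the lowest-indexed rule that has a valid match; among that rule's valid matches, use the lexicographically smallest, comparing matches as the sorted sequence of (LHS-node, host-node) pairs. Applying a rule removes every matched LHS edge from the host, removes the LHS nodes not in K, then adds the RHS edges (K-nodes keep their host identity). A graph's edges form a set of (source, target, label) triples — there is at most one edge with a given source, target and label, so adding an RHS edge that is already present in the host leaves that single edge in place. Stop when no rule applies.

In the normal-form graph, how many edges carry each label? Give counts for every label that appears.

start.  V:6 E:5  edges: 0-p->0 0-q->0 1-p->2 2-p->1 5-r->3
1. fire R0 via {0↦1, 1↦0, 2↦2}  →  V:6 E:4  edges: 1-p->2 2-p->1 2-r->1 5-r->3
2. fire R2 via {0↦3, 1↦0, 2↦4, 3↦5}  →  V:3 E:3  edges: 1-p->2 2-p->1 2-r->1
halt: no rule applies after step 2
NF edges: [(1, 2, 'p'), (2, 1, 'p'), (2, 1, 'r')]

Answer: p:2 r:1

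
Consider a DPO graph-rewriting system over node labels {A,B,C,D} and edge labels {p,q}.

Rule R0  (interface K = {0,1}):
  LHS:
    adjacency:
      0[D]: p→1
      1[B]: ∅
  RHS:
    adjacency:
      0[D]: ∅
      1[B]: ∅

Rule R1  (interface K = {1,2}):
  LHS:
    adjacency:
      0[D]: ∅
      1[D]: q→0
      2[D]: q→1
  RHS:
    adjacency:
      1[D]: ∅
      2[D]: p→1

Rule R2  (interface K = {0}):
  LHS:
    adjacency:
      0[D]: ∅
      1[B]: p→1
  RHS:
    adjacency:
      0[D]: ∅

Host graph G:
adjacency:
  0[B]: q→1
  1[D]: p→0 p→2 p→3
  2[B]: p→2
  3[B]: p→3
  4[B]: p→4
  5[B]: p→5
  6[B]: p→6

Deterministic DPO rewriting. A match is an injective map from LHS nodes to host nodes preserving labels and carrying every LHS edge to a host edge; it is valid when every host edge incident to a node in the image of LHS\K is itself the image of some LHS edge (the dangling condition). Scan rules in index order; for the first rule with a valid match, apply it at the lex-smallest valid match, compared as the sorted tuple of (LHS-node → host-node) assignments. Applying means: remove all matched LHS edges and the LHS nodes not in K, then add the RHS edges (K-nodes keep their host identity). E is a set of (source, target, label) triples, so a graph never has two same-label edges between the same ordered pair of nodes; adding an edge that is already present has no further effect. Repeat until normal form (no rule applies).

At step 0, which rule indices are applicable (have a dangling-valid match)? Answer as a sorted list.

Answer: [R0,R2]

Rewrite trace:
R0: 3 valid matches — {0↦1, 1↦0}, {0↦1, 1↦2}, {0↦1, 1↦3}
R1: no valid match — LHS pattern not found
R2: 3 valid matches — {0↦1, 1↦4}, {0↦1, 1↦5}, {0↦1, 1↦6}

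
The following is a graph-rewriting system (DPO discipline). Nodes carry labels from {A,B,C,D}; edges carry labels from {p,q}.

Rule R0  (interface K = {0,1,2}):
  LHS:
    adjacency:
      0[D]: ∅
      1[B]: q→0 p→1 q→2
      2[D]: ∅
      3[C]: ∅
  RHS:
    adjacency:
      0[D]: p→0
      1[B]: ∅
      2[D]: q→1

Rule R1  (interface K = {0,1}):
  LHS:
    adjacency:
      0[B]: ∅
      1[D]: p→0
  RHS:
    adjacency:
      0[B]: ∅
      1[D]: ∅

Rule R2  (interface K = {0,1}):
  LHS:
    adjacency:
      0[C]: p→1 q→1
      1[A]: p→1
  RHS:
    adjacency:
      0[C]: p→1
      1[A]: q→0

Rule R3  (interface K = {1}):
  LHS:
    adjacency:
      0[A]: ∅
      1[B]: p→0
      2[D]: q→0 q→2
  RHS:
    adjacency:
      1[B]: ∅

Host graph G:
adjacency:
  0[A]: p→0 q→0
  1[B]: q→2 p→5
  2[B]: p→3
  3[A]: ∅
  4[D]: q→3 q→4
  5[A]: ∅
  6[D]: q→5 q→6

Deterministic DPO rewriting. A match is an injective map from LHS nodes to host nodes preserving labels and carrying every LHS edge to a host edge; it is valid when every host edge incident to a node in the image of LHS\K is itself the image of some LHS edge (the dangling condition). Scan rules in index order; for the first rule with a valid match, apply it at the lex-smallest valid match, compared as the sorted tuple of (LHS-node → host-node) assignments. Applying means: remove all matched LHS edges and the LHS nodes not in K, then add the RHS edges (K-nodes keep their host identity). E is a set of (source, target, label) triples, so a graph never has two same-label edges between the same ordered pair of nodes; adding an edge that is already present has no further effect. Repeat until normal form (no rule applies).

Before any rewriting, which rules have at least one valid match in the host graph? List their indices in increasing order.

R0: no valid match — LHS pattern not found
R1: no valid match — LHS pattern not found
R2: no valid match — LHS pattern not found
R3: 2 valid matches — {0↦3, 1↦2, 2↦4}, {0↦5, 1↦1, 2↦6}

Answer: [R3]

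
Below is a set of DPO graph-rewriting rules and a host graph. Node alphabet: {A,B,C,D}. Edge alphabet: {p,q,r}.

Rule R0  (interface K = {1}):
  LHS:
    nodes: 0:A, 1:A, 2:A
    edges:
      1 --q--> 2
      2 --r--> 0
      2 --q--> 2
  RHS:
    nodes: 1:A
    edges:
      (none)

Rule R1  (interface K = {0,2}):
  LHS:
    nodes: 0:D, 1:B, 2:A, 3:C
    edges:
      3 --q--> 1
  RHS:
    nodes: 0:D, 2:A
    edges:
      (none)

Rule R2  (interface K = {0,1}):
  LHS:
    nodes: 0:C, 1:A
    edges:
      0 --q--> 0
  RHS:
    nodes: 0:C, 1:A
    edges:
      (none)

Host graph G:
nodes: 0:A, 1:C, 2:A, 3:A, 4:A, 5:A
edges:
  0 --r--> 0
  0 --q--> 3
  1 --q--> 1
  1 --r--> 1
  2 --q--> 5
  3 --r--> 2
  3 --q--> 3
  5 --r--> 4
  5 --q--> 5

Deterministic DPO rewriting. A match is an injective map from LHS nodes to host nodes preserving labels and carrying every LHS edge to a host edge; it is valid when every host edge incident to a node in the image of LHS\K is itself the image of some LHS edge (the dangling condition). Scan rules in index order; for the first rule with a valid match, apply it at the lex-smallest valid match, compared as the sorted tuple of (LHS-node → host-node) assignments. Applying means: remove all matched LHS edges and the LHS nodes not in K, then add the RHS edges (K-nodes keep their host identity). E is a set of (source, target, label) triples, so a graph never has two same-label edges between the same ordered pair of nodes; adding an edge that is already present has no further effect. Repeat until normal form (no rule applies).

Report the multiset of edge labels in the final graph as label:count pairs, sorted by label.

Answer: r:2

Steps:
initial: |V|=6 |E|=9  E = 0-r->0 0-q->3 1-q->1 1-r->1 2-q->5 3-r->2 3-q->3 5-r->4 5-q->5
step 1: apply R0 at {0↦4, 1↦2, 2↦5}  → |V|=4 |E|=6  E = 0-r->0 0-q->3 1-q->1 1-r->1 3-r->2 3-q->3
step 2: apply R0 at {0↦2, 1↦0, 2↦3}  → |V|=2 |E|=3  E = 0-r->0 1-q->1 1-r->1
step 3: apply R2 at {0↦1, 1↦0}  → |V|=2 |E|=2  E = 0-r->0 1-r->1
halt: no rule applies after step 3
NF edges: [(0, 0, 'r'), (1, 1, 'r')]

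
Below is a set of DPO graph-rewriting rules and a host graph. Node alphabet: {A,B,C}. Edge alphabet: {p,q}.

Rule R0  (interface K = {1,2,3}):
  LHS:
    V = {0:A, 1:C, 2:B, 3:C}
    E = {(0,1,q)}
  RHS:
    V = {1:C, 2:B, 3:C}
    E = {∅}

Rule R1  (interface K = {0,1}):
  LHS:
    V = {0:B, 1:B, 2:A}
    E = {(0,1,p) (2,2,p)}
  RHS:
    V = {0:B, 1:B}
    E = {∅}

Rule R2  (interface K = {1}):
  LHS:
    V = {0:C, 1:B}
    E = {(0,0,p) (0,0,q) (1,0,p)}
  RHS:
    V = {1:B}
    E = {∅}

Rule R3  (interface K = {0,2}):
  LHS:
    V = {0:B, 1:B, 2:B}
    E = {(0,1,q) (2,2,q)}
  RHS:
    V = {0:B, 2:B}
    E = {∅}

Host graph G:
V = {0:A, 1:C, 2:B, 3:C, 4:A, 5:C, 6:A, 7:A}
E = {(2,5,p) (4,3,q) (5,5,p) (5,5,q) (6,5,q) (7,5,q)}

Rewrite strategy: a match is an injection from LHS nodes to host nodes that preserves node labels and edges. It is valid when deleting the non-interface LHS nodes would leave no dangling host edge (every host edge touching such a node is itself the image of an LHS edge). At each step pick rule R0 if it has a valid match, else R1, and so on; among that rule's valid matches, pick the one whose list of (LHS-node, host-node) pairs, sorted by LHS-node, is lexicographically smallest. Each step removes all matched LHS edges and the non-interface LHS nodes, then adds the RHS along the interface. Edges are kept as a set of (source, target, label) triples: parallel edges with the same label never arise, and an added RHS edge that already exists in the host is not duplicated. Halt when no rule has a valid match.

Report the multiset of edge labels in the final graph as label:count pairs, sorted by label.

Answer: (no edges)

Steps:
start.  V:8 E:6  edges: 2-p->5 4-q->3 5-p->5 5-q->5 6-q->5 7-q->5
1. fire R0 via {0↦4, 1↦3, 2↦2, 3↦1}  →  V:7 E:5  edges: 2-p->5 5-p->5 5-q->5 6-q->5 7-q->5
2. fire R0 via {0↦6, 1↦5, 2↦2, 3↦1}  →  V:6 E:4  edges: 2-p->5 5-p->5 5-q->5 7-q->5
3. fire R0 via {0↦7, 1↦5, 2↦2, 3↦1}  →  V:5 E:3  edges: 2-p->5 5-p->5 5-q->5
4. fire R2 via {0↦5, 1↦2}  →  V:4 E:0  edges: ∅
final graph: no rule applies after step 4
NF edges: []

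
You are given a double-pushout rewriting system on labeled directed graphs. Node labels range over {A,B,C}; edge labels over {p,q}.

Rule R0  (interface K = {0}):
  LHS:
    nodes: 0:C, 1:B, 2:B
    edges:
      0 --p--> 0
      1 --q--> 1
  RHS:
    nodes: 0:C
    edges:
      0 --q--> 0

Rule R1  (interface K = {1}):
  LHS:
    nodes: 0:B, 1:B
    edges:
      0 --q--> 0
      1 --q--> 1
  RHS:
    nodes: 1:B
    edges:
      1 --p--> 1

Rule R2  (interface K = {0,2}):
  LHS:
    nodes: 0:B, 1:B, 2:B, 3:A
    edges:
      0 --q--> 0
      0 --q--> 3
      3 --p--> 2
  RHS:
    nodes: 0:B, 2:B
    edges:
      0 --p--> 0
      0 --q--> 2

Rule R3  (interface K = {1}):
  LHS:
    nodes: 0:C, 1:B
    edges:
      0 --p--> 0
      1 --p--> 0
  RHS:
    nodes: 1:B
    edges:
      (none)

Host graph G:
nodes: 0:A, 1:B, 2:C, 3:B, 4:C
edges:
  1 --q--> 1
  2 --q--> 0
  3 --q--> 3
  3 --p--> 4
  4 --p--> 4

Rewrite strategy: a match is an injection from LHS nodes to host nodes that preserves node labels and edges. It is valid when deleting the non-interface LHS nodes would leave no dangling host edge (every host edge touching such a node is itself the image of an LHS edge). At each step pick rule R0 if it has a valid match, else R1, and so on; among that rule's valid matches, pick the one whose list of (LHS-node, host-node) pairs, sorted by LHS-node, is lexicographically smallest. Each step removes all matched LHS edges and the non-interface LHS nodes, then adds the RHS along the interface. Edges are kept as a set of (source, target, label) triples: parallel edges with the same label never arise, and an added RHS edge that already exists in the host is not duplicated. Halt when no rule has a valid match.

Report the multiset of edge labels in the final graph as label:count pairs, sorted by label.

start.  V:5 E:5  edges: 1-q->1 2-q->0 3-q->3 3-p->4 4-p->4
1. fire R1 via {0↦1, 1↦3}  →  V:4 E:4  edges: 2-q->0 3-p->3 3-p->4 4-p->4
2. fire R3 via {0↦4, 1↦3}  →  V:3 E:2  edges: 2-q->0 3-p->3
normal form: no rule applies after step 2
NF edges: [(2, 0, 'q'), (3, 3, 'p')]

Answer: p:1 q:1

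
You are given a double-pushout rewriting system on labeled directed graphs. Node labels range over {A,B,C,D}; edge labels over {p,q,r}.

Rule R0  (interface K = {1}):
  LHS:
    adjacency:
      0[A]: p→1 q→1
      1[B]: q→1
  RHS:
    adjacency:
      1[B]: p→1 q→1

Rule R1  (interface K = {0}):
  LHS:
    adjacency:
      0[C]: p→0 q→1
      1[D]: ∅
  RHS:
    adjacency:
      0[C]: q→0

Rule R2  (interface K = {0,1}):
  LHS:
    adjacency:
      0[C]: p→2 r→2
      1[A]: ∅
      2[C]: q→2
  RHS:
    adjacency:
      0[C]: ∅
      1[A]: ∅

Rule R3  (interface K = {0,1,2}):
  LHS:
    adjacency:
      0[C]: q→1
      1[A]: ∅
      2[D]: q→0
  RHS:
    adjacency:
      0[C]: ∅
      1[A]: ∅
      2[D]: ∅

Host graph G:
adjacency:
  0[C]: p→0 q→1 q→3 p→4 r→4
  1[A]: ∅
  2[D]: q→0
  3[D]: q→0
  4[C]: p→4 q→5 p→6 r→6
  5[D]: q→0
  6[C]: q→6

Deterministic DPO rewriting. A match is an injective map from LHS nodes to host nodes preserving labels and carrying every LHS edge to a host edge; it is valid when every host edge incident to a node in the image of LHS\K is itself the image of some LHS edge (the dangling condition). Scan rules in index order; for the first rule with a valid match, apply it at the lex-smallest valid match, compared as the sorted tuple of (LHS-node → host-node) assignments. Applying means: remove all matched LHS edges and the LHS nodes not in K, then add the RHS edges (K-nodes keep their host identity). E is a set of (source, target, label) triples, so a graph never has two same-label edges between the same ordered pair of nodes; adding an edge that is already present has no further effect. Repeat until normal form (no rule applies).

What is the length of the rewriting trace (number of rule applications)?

Answer: 2

Steps:
initial: |V|=7 |E|=13  E = 0-p->0 0-q->1 0-q->3 0-p->4 0-r->4 2-q->0 3-q->0 4-p->4 4-q->5 4-p->6 4-r->6 5-q->0 6-q->6
step 1: apply R2 at {0↦4, 1↦1, 2↦6}  → |V|=6 |E|=10  E = 0-p->0 0-q->1 0-q->3 0-p->4 0-r->4 2-q->0 3-q->0 4-p->4 4-q->5 5-q->0
step 2: apply R3 at {0↦0, 1↦1, 2↦2}  → |V|=6 |E|=8  E = 0-p->0 0-q->3 0-p->4 0-r->4 3-q->0 4-p->4 4-q->5 5-q->0
normal form: no rule applies after step 2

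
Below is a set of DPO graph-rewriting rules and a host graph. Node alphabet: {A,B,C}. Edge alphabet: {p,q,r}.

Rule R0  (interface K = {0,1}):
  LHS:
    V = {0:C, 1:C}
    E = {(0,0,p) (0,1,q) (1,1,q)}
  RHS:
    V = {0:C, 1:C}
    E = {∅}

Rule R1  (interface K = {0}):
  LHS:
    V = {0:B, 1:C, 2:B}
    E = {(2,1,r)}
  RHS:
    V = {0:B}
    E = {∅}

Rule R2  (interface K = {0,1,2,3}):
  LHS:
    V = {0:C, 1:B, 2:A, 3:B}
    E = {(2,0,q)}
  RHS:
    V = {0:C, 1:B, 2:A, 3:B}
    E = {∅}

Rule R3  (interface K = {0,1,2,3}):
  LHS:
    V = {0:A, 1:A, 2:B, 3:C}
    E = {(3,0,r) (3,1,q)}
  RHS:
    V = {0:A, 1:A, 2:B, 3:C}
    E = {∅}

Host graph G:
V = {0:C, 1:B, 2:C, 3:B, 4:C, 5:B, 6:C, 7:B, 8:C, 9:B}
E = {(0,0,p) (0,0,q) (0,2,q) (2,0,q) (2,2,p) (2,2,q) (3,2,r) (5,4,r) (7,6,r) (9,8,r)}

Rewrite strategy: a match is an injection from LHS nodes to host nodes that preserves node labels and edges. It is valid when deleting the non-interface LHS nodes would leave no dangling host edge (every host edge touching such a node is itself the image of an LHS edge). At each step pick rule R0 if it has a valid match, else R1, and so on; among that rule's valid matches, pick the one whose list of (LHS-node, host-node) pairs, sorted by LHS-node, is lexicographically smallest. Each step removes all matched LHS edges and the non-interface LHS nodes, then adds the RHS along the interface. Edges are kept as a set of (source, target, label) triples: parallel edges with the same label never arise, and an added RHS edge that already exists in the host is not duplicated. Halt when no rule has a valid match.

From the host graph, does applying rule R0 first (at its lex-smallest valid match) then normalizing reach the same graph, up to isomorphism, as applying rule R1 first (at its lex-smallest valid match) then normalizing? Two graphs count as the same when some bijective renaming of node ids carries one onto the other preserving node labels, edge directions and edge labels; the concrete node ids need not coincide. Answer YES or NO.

branch R0-first: apply at {0↦0, 1↦2} → |E|=7, then 5 more step(s) → NF |V|=2 |E|=0 V={0:C, 1:B} E=∅
branch R1-first: apply at {0↦1, 1↦4, 2↦5} → |E|=9, then 5 more step(s) → NF |V|=2 |E|=0 V={0:C, 1:B} E=∅
graphs isomorphic (equal up to label-preserving node renaming)

Answer: YES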